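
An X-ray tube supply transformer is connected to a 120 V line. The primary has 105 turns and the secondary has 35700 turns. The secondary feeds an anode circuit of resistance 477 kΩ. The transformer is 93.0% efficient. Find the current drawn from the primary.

V_s = 120 × 35700/105 = 40800 V.
I_s = V_s/R = 40800/477000 = 0.085535 A.
P_out = V_s I_s = 40800 × 0.085535 = 3489.8 W.
P_in = P_out/η = 3489.8/0.930 = 3752.5 W.
I_p = P_in/V_p = 3752.5/120 = 31.3 A.

I_p ≈ 31.3 A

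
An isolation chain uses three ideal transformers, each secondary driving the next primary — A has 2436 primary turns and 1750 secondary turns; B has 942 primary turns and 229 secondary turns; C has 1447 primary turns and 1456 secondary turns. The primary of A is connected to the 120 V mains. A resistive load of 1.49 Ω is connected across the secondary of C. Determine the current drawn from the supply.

After A: V = 120.00 × 1750/2436 = 86.207 V.
After B: V = 86.207 × 229/942 = 20.957 V.
After C: V = 20.957 × 1456/1447 = 21.087 V.
I_load = 21.087/1.49 = 14.153 A, so P_out = 21.087 × 14.153 = 298.44 W.
All ideal ⇒ P_in = P_out, so I_supply = 298.44/120 = 2.49 A.

I_supply ≈ 2.49 A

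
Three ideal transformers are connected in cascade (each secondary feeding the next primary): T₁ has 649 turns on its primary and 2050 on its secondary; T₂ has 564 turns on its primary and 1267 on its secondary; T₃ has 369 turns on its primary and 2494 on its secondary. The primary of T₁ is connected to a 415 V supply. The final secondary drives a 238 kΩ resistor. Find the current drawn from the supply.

Secondary of T₁: V = 415.00 × 2050/649 = 1310.9 V.
Secondary of T₂: V = 1310.9 × 1267/564 = 2944.8 V.
Secondary of T₃: V = 2944.8 × 2494/369 = 19903 V.
I_load = 19903/238000 = 0.083627 A, so P_out = 19903 × 0.083627 = 1664.5 W.
All ideal ⇒ P_in = P_out, so I_supply = 1664.5/415 = 4.01 A.

I_supply ≈ 4.01 A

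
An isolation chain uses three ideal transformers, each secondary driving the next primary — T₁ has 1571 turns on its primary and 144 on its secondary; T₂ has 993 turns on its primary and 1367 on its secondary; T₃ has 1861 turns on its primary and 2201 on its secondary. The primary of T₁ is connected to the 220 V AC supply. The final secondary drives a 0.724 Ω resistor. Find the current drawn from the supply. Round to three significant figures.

After T₁: V = 220.00 × 144/1571 = 20.165 V.
After T₂: V = 20.165 × 1367/993 = 27.761 V.
After T₃: V = 27.761 × 2201/1861 = 32.832 V.
I_load = 32.832/0.724 = 45.349 A, so P_out = 32.832 × 45.349 = 1488.9 W.
All ideal ⇒ P_in = P_out, so I_supply = 1488.9/220 = 6.77 A.

I_supply ≈ 6.77 A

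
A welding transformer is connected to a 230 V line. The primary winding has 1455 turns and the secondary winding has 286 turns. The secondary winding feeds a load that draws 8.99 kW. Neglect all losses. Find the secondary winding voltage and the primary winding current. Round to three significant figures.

V_s ≈ 45.2 V, I_p ≈ 39.1 A

V_s = V_p × N_s/N_p = 230 × 286/1455 = 45.210 V.
I_s = P/V_s = 8990/45.210 = 198.85 A.
I_p = I_s × N_s/N_p = 198.85 × 286/1455 = 39.1 A.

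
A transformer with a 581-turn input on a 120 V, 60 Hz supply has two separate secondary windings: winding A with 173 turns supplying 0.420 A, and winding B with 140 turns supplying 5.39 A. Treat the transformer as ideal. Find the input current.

I_in ≈ 1.42 A

V_A = 120 × 173/581 = 35.731 V; V_B = 120 × 140/581 = 28.916 V.
P_out = V_A I_A + V_B I_B = 35.731×0.420 + 28.916×5.39 = 15.007 + 155.86 = 170.86 W.
Ideal ⇒ P_in = P_out, so I_in = P_out/V_in = 170.86/120 = 1.42 A.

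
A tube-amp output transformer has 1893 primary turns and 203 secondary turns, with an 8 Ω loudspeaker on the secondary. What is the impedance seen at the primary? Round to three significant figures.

Z_p = (N_p/N_s)² × Z_s = (1893/203)² × 8 = 696 Ω.

Z_p ≈ 696 Ω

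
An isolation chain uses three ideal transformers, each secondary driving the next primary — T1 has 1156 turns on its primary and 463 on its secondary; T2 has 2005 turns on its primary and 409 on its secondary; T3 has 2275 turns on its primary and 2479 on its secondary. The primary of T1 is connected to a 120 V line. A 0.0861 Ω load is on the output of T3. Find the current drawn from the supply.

After T1: V = 120.00 × 463/1156 = 48.062 V.
After T2: V = 48.062 × 409/2005 = 9.8042 V.
After T3: V = 9.8042 × 2479/2275 = 10.683 V.
I_load = 10.683/0.0861 = 124.08 A, so P_out = 10.683 × 124.08 = 1325.6 W.
All ideal ⇒ P_in = P_out, so I_supply = 1325.6/120 = 11.0 A.

I_supply ≈ 11.0 A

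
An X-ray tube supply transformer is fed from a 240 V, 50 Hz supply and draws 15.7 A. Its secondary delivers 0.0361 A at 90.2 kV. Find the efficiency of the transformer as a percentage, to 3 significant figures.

η ≈ 86.4%

P_in = 240 × 15.7 = 3768.00 W.
P_out = 90200 × 0.0361 = 3256.22 W.
η = P_out/P_in = 3256.22/3768.00 = 0.864.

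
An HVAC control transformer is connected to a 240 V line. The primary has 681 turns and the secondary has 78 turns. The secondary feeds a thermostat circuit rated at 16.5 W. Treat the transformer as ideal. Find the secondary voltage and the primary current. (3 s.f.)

V_s ≈ 27.5 V, I_p ≈ 0.0688 A

V_s = V_p × N_s/N_p = 240 × 78/681 = 27.489 V.
I_s = P/V_s = 16.5/27.489 = 0.60024 A.
I_p = I_s × N_s/N_p = 0.60024 × 78/681 = 0.0688 A.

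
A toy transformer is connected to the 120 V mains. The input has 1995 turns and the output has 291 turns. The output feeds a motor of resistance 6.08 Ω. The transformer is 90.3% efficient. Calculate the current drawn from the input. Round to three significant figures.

I_in ≈ 0.465 A

V_out = 120 × 291/1995 = 17.504 V.
I_out = V_out/R = 17.504/6.08 = 2.8789 A.
P_out = V_out I_out = 17.504 × 2.8789 = 50.392 W.
P_in = P_out/η = 50.392/0.903 = 55.805 W.
I_in = P_in/V_in = 55.805/120 = 0.465 A.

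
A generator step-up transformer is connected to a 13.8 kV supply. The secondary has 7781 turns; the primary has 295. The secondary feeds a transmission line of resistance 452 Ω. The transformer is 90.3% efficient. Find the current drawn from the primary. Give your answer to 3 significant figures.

I_p ≈ 23500 A

V_s = 13800 × 7781/295 = 363990 V.
I_s = V_s/R = 363990/452 = 805.29 A.
P_out = V_s I_s = 363990 × 805.29 = 2.9312×10^8 W.
P_in = P_out/η = 2.9312×10^8/0.903 = 3.2461×10^8 W.
I_p = P_in/V_p = 3.2461×10^8/13800 = 23500 A.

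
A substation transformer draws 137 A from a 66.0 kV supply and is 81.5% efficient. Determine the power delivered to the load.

P_out ≈ 7.37×10^6 W

P_in = V_p I_p = 66000 × 137 = 9.0420×10^6 W.
P_out = η P_in = 0.815 × 9.0420×10^6 = 7.37×10^6 W.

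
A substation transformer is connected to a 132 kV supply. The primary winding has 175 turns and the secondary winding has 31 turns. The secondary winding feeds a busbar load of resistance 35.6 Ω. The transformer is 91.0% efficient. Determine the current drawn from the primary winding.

I_p ≈ 128 A

V_s = 132000 × 31/175 = 23383 V.
I_s = V_s/R = 23383/35.6 = 656.82 A.
P_out = V_s I_s = 23383 × 656.82 = 1.5358×10^7 W.
P_in = P_out/η = 1.5358×10^7/0.910 = 1.6877×10^7 W.
I_p = P_in/V_p = 1.6877×10^7/132000 = 128 A.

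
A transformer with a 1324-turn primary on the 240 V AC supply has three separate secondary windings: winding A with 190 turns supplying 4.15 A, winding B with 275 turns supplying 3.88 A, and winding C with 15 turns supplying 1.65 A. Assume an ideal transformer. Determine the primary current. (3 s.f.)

V_A = 240 × 190/1324 = 34.441 V; V_B = 240 × 275/1324 = 49.849 V; V_C = 240 × 15/1324 = 2.7190 V.
P_out = V_A I_A + V_B I_B + V_C I_C = 34.441×4.15 + 49.849×3.88 + 2.7190×1.65 = 142.93 + 193.41 + 4.4864 = 340.83 W.
Ideal ⇒ P_in = P_out, so I_p = P_out/V_p = 340.83/240 = 1.42 A.

I_p ≈ 1.42 A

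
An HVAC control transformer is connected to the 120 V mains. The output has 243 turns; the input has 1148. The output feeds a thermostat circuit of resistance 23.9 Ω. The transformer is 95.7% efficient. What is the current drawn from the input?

I_in ≈ 0.235 A

V_out = 120 × 243/1148 = 25.401 V.
I_out = V_out/R = 25.401/23.9 = 1.0628 A.
P_out = V_out I_out = 25.401 × 1.0628 = 26.996 W.
P_in = P_out/η = 26.996/0.957 = 28.209 W.
I_in = P_in/V_in = 28.209/120 = 0.235 A.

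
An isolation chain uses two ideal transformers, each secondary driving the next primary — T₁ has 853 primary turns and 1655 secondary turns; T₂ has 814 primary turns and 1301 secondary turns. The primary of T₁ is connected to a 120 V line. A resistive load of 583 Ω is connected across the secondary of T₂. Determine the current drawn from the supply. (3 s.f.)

Secondary of T₁: V = 120.00 × 1655/853 = 232.83 V.
Secondary of T₂: V = 232.83 × 1301/814 = 372.12 V.
I_load = 372.12/583 = 0.63828 A, so P_out = 372.12 × 0.63828 = 237.52 W.
All ideal ⇒ P_in = P_out, so I_supply = 237.52/120 = 1.98 A.

I_supply ≈ 1.98 A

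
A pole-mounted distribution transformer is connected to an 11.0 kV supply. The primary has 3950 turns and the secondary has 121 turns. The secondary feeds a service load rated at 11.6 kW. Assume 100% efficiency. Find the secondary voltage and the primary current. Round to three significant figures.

V_s ≈ 337 V, I_p ≈ 1.05 A

V_s = V_p × N_s/N_p = 11000 × 121/3950 = 336.96 V.
I_s = P/V_s = 11600/336.96 = 34.425 A.
I_p = I_s × N_s/N_p = 34.425 × 121/3950 = 1.05 A.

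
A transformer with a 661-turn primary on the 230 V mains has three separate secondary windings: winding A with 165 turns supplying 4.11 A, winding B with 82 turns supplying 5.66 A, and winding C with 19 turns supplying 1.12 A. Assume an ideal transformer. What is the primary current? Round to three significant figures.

I_p ≈ 1.76 A

V_A = 230 × 165/661 = 57.413 V; V_B = 230 × 82/661 = 28.533 V; V_C = 230 × 19/661 = 6.6112 V.
P_out = V_A I_A + V_B I_B + V_C I_C = 57.413×4.11 + 28.533×5.66 + 6.6112×1.12 = 235.97 + 161.49 + 7.4045 = 404.87 W.
Ideal ⇒ P_in = P_out, so I_p = P_out/V_p = 404.87/230 = 1.76 A.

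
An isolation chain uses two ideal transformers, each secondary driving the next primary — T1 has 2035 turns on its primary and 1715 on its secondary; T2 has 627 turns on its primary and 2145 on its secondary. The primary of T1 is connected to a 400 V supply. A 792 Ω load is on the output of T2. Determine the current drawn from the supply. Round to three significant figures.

I_supply ≈ 4.20 A

After T1: V = 400.00 × 1715/2035 = 337.10 V.
After T2: V = 337.10 × 2145/627 = 1153.2 V.
I_load = 1153.2/792 = 1.4561 A, so P_out = 1153.2 × 1.4561 = 1679.2 W.
All ideal ⇒ P_in = P_out, so I_supply = 1679.2/400 = 4.20 A.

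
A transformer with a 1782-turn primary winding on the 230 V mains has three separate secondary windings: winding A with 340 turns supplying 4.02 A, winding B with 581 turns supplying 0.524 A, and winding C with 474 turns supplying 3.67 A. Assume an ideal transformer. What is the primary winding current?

V_A = 230 × 340/1782 = 43.883 V; V_B = 230 × 581/1782 = 74.989 V; V_C = 230 × 474/1782 = 61.178 V.
P_out = V_A I_A + V_B I_B + V_C I_C = 43.883×4.02 + 74.989×0.524 + 61.178×3.67 = 176.41 + 39.294 + 224.52 = 440.23 W.
Ideal ⇒ P_in = P_out, so I_p = P_out/V_p = 440.23/230 = 1.91 A.

I_p ≈ 1.91 A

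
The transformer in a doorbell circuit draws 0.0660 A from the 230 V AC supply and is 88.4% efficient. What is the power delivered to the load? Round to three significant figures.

P_out ≈ 13.4 W

P_in = V_in I_in = 230 × 0.0660 = 15.180 W.
P_out = η P_in = 0.884 × 15.180 = 13.4 W.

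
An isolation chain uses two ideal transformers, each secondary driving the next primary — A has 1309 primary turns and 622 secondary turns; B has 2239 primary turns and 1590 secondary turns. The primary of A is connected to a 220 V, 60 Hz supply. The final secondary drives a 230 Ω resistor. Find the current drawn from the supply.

After A: V = 220.00 × 622/1309 = 104.54 V.
After B: V = 104.54 × 1590/2239 = 74.236 V.
I_load = 74.236/230 = 0.32277 A, so P_out = 74.236 × 0.32277 = 23.961 W.
All ideal ⇒ P_in = P_out, so I_supply = 23.961/220 = 0.109 A.

I_supply ≈ 0.109 A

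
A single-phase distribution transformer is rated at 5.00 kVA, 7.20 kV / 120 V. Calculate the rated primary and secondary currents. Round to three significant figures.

I_p = S/V_p = 5000/7200 = 0.694 A.
I_s = S/V_s = 5000/120 = 41.7 A.

I_p ≈ 0.694 A, I_s ≈ 41.7 A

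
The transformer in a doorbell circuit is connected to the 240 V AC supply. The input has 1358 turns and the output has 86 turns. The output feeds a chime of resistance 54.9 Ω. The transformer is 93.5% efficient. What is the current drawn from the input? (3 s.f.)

V_out = 240 × 86/1358 = 15.199 V.
I_out = V_out/R = 15.199/54.9 = 0.27685 A.
P_out = V_out I_out = 15.199 × 0.27685 = 4.2077 W.
P_in = P_out/η = 4.2077/0.935 = 4.5002 W.
I_in = P_in/V_in = 4.5002/240 = 0.0188 A.

I_in ≈ 0.0188 A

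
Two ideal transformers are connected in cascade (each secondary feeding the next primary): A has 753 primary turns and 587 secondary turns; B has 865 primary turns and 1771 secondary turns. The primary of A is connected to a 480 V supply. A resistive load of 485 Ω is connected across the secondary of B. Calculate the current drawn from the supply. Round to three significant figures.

Secondary of A: V = 480.00 × 587/753 = 374.18 V.
Secondary of B: V = 374.18 × 1771/865 = 766.10 V.
I_load = 766.10/485 = 1.5796 A, so P_out = 766.10 × 1.5796 = 1210.1 W.
All ideal ⇒ P_in = P_out, so I_supply = 1210.1/480 = 2.52 A.

I_supply ≈ 2.52 A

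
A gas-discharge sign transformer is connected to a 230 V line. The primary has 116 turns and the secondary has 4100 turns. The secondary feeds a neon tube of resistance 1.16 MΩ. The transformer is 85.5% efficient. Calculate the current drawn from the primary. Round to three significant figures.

I_p ≈ 0.290 A

V_s = 230 × 4100/116 = 8129.3 V.
I_s = V_s/R = 8129.3/(1.16×10^6) = 0.0070080 A.
P_out = V_s I_s = 8129.3 × 0.0070080 = 56.970 W.
P_in = P_out/η = 56.970/0.855 = 66.632 W.
I_p = P_in/V_p = 66.632/230 = 0.290 A.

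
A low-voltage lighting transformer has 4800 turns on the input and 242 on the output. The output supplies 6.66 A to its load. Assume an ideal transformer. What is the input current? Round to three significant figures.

For an ideal transformer I_in/I_out = N_out/N_in, so I_in = 6.66 × 242/4800 = 0.336 A.

I_in ≈ 0.336 A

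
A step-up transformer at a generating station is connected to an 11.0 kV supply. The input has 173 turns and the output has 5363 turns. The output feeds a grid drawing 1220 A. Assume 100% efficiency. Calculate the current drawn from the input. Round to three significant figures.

For an ideal transformer I_in N_in = I_out N_out, so I_in = 1220 × 5363/173 = 37800 A.

I_in ≈ 37800 A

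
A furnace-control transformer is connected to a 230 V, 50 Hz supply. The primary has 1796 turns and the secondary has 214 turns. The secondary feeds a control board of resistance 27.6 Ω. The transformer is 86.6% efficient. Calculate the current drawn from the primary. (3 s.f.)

I_p ≈ 0.137 A

V_s = 230 × 214/1796 = 27.405 V.
I_s = V_s/R = 27.405/27.6 = 0.99295 A.
P_out = V_s I_s = 27.405 × 0.99295 = 27.212 W.
P_in = P_out/η = 27.212/0.866 = 31.423 W.
I_p = P_in/V_p = 31.423/230 = 0.137 A.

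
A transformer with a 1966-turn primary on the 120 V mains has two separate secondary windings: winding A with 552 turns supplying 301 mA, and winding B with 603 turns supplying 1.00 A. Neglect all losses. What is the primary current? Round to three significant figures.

I_p ≈ 0.391 A

V_A = 120 × 552/1966 = 33.693 V; V_B = 120 × 603/1966 = 36.806 V.
P_out = V_A I_A + V_B I_B = 33.693×0.301 + 36.806×1.00 = 10.142 + 36.806 = 46.947 W.
Ideal ⇒ P_in = P_out, so I_p = P_out/V_p = 46.947/120 = 0.391 A.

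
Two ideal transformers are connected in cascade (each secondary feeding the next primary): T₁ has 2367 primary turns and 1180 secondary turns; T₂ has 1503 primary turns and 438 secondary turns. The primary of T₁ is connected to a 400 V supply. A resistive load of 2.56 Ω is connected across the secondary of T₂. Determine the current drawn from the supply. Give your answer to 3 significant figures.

I_supply ≈ 3.30 A

After T₁: V = 400.00 × 1180/2367 = 199.41 V.
After T₂: V = 199.41 × 438/1503 = 58.111 V.
I_load = 58.111/2.56 = 22.700 A, so P_out = 58.111 × 22.700 = 1319.1 W.
All ideal ⇒ P_in = P_out, so I_supply = 1319.1/400 = 3.30 A.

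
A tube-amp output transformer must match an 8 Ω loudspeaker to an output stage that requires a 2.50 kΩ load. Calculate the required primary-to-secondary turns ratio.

N_p/N_s ≈ 17.7

Z_p/Z_s = (N_p/N_s)², so N_p/N_s = √(2500/8) = √312 = 17.7.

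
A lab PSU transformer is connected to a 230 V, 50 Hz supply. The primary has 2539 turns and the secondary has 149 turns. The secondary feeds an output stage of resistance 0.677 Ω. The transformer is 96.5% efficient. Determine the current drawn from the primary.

V_s = 230 × 149/2539 = 13.497 V.
I_s = V_s/R = 13.497/0.677 = 19.937 A.
P_out = V_s I_s = 13.497 × 19.937 = 269.10 W.
P_in = P_out/η = 269.10/0.965 = 278.86 W.
I_p = P_in/V_p = 278.86/230 = 1.21 A.

I_p ≈ 1.21 A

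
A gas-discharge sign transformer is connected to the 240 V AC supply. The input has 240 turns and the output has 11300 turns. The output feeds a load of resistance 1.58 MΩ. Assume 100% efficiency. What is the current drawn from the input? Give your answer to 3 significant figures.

V_out = V_in × N_out/N_in = 240 × 11300/240 = 11300 V.
I_out = V_out/R = 11300/(1.58×10^6) = 0.0071519 A.
For an ideal transformer I_in N_in = I_out N_out, so I_in = 0.0071519 × 11300/240 = 0.337 A.

I_in ≈ 0.337 A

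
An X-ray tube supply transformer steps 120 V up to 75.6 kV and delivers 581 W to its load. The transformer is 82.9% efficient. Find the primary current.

I_p ≈ 5.84 A

P_in = P_out/η = 581/0.829 = 700.84 W.
I_p = P_in/V_p = 700.84/120 = 5.84 A.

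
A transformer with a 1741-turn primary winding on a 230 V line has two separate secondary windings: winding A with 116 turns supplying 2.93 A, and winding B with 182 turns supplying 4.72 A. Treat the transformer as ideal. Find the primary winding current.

I_p ≈ 0.689 A

V_A = 230 × 116/1741 = 15.325 V; V_B = 230 × 182/1741 = 24.044 V.
P_out = V_A I_A + V_B I_B = 15.325×2.93 + 24.044×4.72 = 44.901 + 113.49 = 158.39 W.
Ideal ⇒ P_in = P_out, so I_p = P_out/V_p = 158.39/230 = 0.689 A.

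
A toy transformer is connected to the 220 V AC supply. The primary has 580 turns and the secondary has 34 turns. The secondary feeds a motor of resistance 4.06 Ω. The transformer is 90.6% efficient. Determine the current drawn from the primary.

V_s = 220 × 34/580 = 12.897 V.
I_s = V_s/R = 12.897/4.06 = 3.1765 A.
P_out = V_s I_s = 12.897 × 3.1765 = 40.966 W.
P_in = P_out/η = 40.966/0.906 = 45.216 W.
I_p = P_in/V_p = 45.216/220 = 0.206 A.

I_p ≈ 0.206 A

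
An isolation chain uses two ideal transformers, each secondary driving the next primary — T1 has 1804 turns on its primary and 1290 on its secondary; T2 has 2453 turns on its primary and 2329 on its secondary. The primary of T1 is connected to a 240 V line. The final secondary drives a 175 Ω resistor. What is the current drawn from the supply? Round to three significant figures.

After T1: V = 240.00 × 1290/1804 = 171.62 V.
After T2: V = 171.62 × 2329/2453 = 162.94 V.
I_load = 162.94/175 = 0.93110 A, so P_out = 162.94 × 0.93110 = 151.72 W.
All ideal ⇒ P_in = P_out, so I_supply = 151.72/240 = 0.632 A.

I_supply ≈ 0.632 A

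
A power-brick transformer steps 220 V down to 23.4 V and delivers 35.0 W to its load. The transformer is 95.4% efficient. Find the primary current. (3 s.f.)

P_in = P_out/η = 35.0/0.954 = 36.688 W.
I_p = P_in/V_p = 36.688/220 = 0.167 A.

I_p ≈ 0.167 A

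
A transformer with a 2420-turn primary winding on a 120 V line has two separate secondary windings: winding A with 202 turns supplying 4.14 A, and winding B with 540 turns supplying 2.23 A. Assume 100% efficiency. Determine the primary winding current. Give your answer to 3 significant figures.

V_A = 120 × 202/2420 = 10.017 V; V_B = 120 × 540/2420 = 26.777 V.
P_out = V_A I_A + V_B I_B = 10.017×4.14 + 26.777×2.23 = 41.468 + 59.712 = 101.18 W.
Ideal ⇒ P_in = P_out, so I_p = P_out/V_p = 101.18/120 = 0.843 A.

I_p ≈ 0.843 A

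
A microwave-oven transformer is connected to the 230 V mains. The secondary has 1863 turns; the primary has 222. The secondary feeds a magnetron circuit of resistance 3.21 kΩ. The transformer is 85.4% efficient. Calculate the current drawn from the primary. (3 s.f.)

I_p ≈ 5.91 A

V_s = 230 × 1863/222 = 1930.1 V.
I_s = V_s/R = 1930.1/3210 = 0.60129 A.
P_out = V_s I_s = 1930.1 × 0.60129 = 1160.6 W.
P_in = P_out/η = 1160.6/0.854 = 1359.0 W.
I_p = P_in/V_p = 1359.0/230 = 5.91 A.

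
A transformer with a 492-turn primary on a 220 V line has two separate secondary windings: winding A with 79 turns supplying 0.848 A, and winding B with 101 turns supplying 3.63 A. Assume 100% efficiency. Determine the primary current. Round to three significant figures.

I_p ≈ 0.881 A

V_A = 220 × 79/492 = 35.325 V; V_B = 220 × 101/492 = 45.163 V.
P_out = V_A I_A + V_B I_B = 35.325×0.848 + 45.163×3.63 = 29.956 + 163.94 = 193.90 W.
Ideal ⇒ P_in = P_out, so I_p = P_out/V_p = 193.90/220 = 0.881 A.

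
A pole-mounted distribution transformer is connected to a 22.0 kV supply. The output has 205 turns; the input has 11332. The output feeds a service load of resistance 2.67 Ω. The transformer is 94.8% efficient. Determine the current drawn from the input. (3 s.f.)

V_out = 22000 × 205/11332 = 397.99 V.
I_out = V_out/R = 397.99/2.67 = 149.06 A.
P_out = V_out I_out = 397.99 × 149.06 = 59324 W.
P_in = P_out/η = 59324/0.948 = 62578 W.
I_in = P_in/V_in = 62578/22000 = 2.84 A.

I_in ≈ 2.84 A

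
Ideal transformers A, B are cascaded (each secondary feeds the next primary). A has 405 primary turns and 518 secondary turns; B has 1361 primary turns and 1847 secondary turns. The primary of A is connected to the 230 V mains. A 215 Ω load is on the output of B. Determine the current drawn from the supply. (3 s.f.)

After A: V = 230.00 × 518/405 = 294.17 V.
After B: V = 294.17 × 1847/1361 = 399.22 V.
I_load = 399.22/215 = 1.8568 A, so P_out = 399.22 × 1.8568 = 741.28 W.
All ideal ⇒ P_in = P_out, so I_supply = 741.28/230 = 3.22 A.

I_supply ≈ 3.22 A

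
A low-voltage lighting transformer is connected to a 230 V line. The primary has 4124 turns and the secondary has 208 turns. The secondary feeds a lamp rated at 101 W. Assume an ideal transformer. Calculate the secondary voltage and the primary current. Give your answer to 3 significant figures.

V_s = V_p × N_s/N_p = 230 × 208/4124 = 11.600 V.
I_s = P/V_s = 101/11.600 = 8.7066 A.
I_p = I_s × N_s/N_p = 8.7066 × 208/4124 = 0.439 A.

V_s ≈ 11.6 V, I_p ≈ 0.439 A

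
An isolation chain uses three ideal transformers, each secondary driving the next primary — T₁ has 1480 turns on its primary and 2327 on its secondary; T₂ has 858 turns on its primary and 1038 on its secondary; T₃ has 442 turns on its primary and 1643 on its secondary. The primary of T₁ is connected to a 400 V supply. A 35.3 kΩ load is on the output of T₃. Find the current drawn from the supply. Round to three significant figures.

Secondary of T₁: V = 400.00 × 2327/1480 = 628.92 V.
Secondary of T₂: V = 628.92 × 1038/858 = 760.86 V.
Secondary of T₃: V = 760.86 × 1643/442 = 2828.3 V.
I_load = 2828.3/35300 = 0.080121 A, so P_out = 2828.3 × 0.080121 = 226.60 W.
All ideal ⇒ P_in = P_out, so I_supply = 226.60/400 = 0.567 A.

I_supply ≈ 0.567 A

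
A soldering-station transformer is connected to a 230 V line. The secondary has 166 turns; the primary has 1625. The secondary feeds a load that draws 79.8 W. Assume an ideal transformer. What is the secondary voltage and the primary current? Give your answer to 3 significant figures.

V_s = V_p × N_s/N_p = 230 × 166/1625 = 23.495 V.
I_s = P/V_s = 79.8/23.495 = 3.3964 A.
I_p = I_s × N_s/N_p = 3.3964 × 166/1625 = 0.347 A.

V_s ≈ 23.5 V, I_p ≈ 0.347 A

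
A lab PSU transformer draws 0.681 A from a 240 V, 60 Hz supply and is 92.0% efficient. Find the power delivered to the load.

P_out ≈ 150 W

P_in = V_in I_in = 240 × 0.681 = 163.44 W.
P_out = η P_in = 0.920 × 163.44 = 150 W.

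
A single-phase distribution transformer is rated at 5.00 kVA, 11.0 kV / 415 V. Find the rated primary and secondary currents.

I_p = S/V_p = 5000/11000 = 0.455 A.
I_s = S/V_s = 5000/415 = 12.0 A.

I_p ≈ 0.455 A, I_s ≈ 12.0 A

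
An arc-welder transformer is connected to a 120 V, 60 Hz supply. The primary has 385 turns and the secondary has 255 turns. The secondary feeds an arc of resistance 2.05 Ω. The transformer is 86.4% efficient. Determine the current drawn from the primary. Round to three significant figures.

V_s = 120 × 255/385 = 79.481 V.
I_s = V_s/R = 79.481/2.05 = 38.771 A.
P_out = V_s I_s = 79.481 × 38.771 = 3081.5 W.
P_in = P_out/η = 3081.5/0.864 = 3566.6 W.
I_p = P_in/V_p = 3566.6/120 = 29.7 A.

I_p ≈ 29.7 A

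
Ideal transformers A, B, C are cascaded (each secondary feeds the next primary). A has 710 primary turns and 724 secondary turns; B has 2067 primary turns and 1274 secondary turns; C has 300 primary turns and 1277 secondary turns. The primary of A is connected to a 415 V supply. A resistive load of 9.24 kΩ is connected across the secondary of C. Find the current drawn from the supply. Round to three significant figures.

After A: V = 415.00 × 724/710 = 423.18 V.
After B: V = 423.18 × 1274/2067 = 260.83 V.
After C: V = 260.83 × 1277/300 = 1110.3 V.
I_load = 1110.3/9240 = 0.12016 A, so P_out = 1110.3 × 0.12016 = 133.41 W.
All ideal ⇒ P_in = P_out, so I_supply = 133.41/415 = 0.321 A.

I_supply ≈ 0.321 A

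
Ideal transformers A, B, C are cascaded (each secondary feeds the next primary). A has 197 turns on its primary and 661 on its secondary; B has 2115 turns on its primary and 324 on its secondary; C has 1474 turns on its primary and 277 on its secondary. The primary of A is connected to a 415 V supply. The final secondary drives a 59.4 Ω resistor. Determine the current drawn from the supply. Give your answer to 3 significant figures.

After A: V = 415.00 × 661/197 = 1392.5 V.
After B: V = 1392.5 × 324/2115 = 213.31 V.
After C: V = 213.31 × 277/1474 = 40.087 V.
I_load = 40.087/59.4 = 0.67486 A, so P_out = 40.087 × 0.67486 = 27.053 W.
All ideal ⇒ P_in = P_out, so I_supply = 27.053/415 = 0.0652 A.

I_supply ≈ 0.0652 A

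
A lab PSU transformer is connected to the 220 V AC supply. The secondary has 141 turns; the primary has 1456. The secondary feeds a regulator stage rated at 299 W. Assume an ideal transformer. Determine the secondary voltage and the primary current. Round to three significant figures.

V_s = V_p × N_s/N_p = 220 × 141/1456 = 21.305 V.
I_s = P/V_s = 299/21.305 = 14.034 A.
I_p = I_s × N_s/N_p = 14.034 × 141/1456 = 1.36 A.

V_s ≈ 21.3 V, I_p ≈ 1.36 A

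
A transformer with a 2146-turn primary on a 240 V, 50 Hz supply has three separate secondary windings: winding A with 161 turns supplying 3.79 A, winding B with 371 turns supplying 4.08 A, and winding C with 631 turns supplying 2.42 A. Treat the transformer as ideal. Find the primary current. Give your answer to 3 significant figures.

V_A = 240 × 161/2146 = 18.006 V; V_B = 240 × 371/2146 = 41.491 V; V_C = 240 × 631/2146 = 70.568 V.
P_out = V_A I_A + V_B I_B + V_C I_C = 18.006×3.79 + 41.491×4.08 + 70.568×2.42 = 68.241 + 169.28 + 170.78 = 408.30 W.
Ideal ⇒ P_in = P_out, so I_p = P_out/V_p = 408.30/240 = 1.70 A.

I_p ≈ 1.70 A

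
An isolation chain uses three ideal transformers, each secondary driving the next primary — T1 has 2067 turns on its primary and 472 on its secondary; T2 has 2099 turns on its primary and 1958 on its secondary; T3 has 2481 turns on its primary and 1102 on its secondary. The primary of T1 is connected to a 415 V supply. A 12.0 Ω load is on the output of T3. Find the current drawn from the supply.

I_supply ≈ 0.310 A

Secondary of T1: V = 415.00 × 472/2067 = 94.765 V.
Secondary of T2: V = 94.765 × 1958/2099 = 88.400 V.
Secondary of T3: V = 88.400 × 1102/2481 = 39.265 V.
I_load = 39.265/12.0 = 3.2721 A, so P_out = 39.265 × 3.2721 = 128.48 W.
All ideal ⇒ P_in = P_out, so I_supply = 128.48/415 = 0.310 A.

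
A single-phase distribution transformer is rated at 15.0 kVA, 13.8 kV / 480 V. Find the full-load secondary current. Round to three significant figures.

I_s = S/V_s = 15000/480 = 31.2 A.

I_s ≈ 31.2 A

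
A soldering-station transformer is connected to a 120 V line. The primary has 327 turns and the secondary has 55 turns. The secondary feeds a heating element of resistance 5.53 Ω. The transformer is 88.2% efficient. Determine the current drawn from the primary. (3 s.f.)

V_s = 120 × 55/327 = 20.183 V.
I_s = V_s/R = 20.183/5.53 = 3.6498 A.
P_out = V_s I_s = 20.183 × 3.6498 = 73.666 W.
P_in = P_out/η = 73.666/0.882 = 83.522 W.
I_p = P_in/V_p = 83.522/120 = 0.696 A.

I_p ≈ 0.696 A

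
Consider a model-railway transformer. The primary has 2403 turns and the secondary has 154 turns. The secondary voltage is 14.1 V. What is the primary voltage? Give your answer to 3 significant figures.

V_p ≈ 220 V

V_p/V_s = N_p/N_s, so V_p = 14.1 × 2403/154 = 220 V.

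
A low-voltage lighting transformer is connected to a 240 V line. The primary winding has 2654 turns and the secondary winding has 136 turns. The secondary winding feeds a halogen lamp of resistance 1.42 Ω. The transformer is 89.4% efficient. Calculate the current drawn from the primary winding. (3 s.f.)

V_s = 240 × 136/2654 = 12.298 V.
I_s = V_s/R = 12.298/1.42 = 8.6609 A.
P_out = V_s I_s = 12.298 × 8.6609 = 106.51 W.
P_in = P_out/η = 106.51/0.894 = 119.14 W.
I_p = P_in/V_p = 119.14/240 = 0.496 A.

I_p ≈ 0.496 A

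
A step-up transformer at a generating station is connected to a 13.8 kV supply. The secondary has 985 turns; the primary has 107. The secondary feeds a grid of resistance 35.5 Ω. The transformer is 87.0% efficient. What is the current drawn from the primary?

V_s = 13800 × 985/107 = 127040 V.
I_s = V_s/R = 127040/35.5 = 3578.5 A.
P_out = V_s I_s = 127040 × 3578.5 = 4.5461×10^8 W.
P_in = P_out/η = 4.5461×10^8/0.870 = 5.2254×10^8 W.
I_p = P_in/V_p = 5.2254×10^8/13800 = 37900 A.

I_p ≈ 37900 A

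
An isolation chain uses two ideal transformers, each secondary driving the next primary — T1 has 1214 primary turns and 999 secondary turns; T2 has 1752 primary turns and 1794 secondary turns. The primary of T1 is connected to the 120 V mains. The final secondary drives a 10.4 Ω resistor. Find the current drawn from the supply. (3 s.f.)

I_supply ≈ 8.19 A

Secondary of T1: V = 120.00 × 999/1214 = 98.748 V.
Secondary of T2: V = 98.748 × 1794/1752 = 101.12 V.
I_load = 101.12/10.4 = 9.7226 A, so P_out = 101.12 × 9.7226 = 983.10 W.
All ideal ⇒ P_in = P_out, so I_supply = 983.10/120 = 8.19 A.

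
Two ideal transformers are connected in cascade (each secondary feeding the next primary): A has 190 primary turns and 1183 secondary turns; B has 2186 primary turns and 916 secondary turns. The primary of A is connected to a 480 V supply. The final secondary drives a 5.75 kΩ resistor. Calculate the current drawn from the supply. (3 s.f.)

Secondary of A: V = 480.00 × 1183/190 = 2988.6 V.
Secondary of B: V = 2988.6 × 916/2186 = 1252.3 V.
I_load = 1252.3/5750 = 0.21780 A, so P_out = 1252.3 × 0.21780 = 272.75 W.
All ideal ⇒ P_in = P_out, so I_supply = 272.75/480 = 0.568 A.

I_supply ≈ 0.568 A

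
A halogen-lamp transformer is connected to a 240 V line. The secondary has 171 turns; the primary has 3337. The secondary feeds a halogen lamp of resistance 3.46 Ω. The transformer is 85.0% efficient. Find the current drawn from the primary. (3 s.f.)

V_s = 240 × 171/3337 = 12.298 V.
I_s = V_s/R = 12.298/3.46 = 3.5545 A.
P_out = V_s I_s = 12.298 × 3.5545 = 43.715 W.
P_in = P_out/η = 43.715/0.850 = 51.429 W.
I_p = P_in/V_p = 51.429/240 = 0.214 A.

I_p ≈ 0.214 A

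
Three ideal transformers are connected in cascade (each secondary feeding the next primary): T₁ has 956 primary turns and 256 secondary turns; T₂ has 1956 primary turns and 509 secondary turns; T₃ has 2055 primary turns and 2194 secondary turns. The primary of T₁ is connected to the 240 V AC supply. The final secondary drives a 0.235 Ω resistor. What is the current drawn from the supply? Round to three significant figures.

I_supply ≈ 5.65 A

Secondary of T₁: V = 240.00 × 256/956 = 64.268 V.
Secondary of T₂: V = 64.268 × 509/1956 = 16.724 V.
Secondary of T₃: V = 16.724 × 2194/2055 = 17.855 V.
I_load = 17.855/0.235 = 75.980 A, so P_out = 17.855 × 75.980 = 1356.6 W.
All ideal ⇒ P_in = P_out, so I_supply = 1356.6/240 = 5.65 A.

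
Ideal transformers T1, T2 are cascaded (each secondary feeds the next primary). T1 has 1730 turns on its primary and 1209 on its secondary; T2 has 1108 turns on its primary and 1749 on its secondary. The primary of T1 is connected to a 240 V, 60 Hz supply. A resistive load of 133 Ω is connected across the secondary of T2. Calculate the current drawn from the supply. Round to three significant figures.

Secondary of T1: V = 240.00 × 1209/1730 = 167.72 V.
Secondary of T2: V = 167.72 × 1749/1108 = 264.75 V.
I_load = 264.75/133 = 1.9906 A, so P_out = 264.75 × 1.9906 = 527.03 W.
All ideal ⇒ P_in = P_out, so I_supply = 527.03/240 = 2.20 A.

I_supply ≈ 2.20 A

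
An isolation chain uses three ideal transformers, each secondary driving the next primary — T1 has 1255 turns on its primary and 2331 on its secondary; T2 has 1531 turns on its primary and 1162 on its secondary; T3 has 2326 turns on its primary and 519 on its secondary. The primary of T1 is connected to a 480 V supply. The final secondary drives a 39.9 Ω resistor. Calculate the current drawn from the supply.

I_supply ≈ 1.19 A

Secondary of T1: V = 480.00 × 2331/1255 = 891.54 V.
Secondary of T2: V = 891.54 × 1162/1531 = 676.66 V.
Secondary of T3: V = 676.66 × 519/2326 = 150.98 V.
I_load = 150.98/39.9 = 3.7840 A, so P_out = 150.98 × 3.7840 = 571.33 W.
All ideal ⇒ P_in = P_out, so I_supply = 571.33/480 = 1.19 A.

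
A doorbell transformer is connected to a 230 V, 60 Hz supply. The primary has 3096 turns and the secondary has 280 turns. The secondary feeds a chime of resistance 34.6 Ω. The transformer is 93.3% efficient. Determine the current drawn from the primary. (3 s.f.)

I_p ≈ 0.0583 A

V_s = 230 × 280/3096 = 20.801 V.
I_s = V_s/R = 20.801/34.6 = 0.60119 A.
P_out = V_s I_s = 20.801 × 0.60119 = 12.505 W.
P_in = P_out/η = 12.505/0.933 = 13.403 W.
I_p = P_in/V_p = 13.403/230 = 0.0583 A.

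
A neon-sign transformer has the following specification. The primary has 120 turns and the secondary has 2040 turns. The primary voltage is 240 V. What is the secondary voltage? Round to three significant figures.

V_s/V_p = N_s/N_p, so V_s = 240 × 2040/120 = 4080 V.

V_s ≈ 4080 V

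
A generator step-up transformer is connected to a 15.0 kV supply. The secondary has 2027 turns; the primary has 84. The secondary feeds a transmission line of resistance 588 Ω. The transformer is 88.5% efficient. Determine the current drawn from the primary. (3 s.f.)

I_p ≈ 16800 A

V_s = 15000 × 2027/84 = 361960 V.
I_s = V_s/R = 361960/588 = 615.59 A.
P_out = V_s I_s = 361960 × 615.59 = 2.2282×10^8 W.
P_in = P_out/η = 2.2282×10^8/0.885 = 2.5177×10^8 W.
I_p = P_in/V_p = 2.5177×10^8/15000 = 16800 A.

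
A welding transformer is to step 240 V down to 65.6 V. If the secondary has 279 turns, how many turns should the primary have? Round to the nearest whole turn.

N_p = 1021 turns

N_p/N_s = V_p/V_s, so N_p = 279 × 240/65.6 = 1020.7 ≈ 1021 turns.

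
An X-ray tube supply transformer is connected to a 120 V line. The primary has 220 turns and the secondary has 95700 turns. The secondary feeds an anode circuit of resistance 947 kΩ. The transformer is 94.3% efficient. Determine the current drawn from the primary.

V_s = 120 × 95700/220 = 52200 V.
I_s = V_s/R = 52200/947000 = 0.055121 A.
P_out = V_s I_s = 52200 × 0.055121 = 2877.3 W.
P_in = P_out/η = 2877.3/0.943 = 3051.3 W.
I_p = P_in/V_p = 3051.3/120 = 25.4 A.

I_p ≈ 25.4 A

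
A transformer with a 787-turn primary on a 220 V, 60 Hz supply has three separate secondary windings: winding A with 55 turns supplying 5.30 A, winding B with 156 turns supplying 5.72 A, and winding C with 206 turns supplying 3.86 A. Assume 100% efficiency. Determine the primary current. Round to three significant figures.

I_p ≈ 2.51 A

V_A = 220 × 55/787 = 15.375 V; V_B = 220 × 156/787 = 43.609 V; V_C = 220 × 206/787 = 57.586 V.
P_out = V_A I_A + V_B I_B + V_C I_C = 15.375×5.30 + 43.609×5.72 + 57.586×3.86 = 81.487 + 249.44 + 222.28 = 553.21 W.
Ideal ⇒ P_in = P_out, so I_p = P_out/V_p = 553.21/220 = 2.51 A.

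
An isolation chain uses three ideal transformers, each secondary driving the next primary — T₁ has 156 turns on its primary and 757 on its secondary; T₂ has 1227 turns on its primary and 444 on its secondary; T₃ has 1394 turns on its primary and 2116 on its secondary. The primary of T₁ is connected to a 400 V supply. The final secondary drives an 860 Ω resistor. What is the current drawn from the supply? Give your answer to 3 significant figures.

Secondary of T₁: V = 400.00 × 757/156 = 1941.0 V.
Secondary of T₂: V = 1941.0 × 444/1227 = 702.38 V.
Secondary of T₃: V = 702.38 × 2116/1394 = 1066.2 V.
I_load = 1066.2/860 = 1.2397 A, so P_out = 1066.2 × 1.2397 = 1321.7 W.
All ideal ⇒ P_in = P_out, so I_supply = 1321.7/400 = 3.30 A.

I_supply ≈ 3.30 A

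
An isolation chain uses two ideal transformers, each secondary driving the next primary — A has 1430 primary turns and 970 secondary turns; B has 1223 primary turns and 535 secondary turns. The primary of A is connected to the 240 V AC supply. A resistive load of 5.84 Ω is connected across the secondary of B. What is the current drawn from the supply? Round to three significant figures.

After A: V = 240.00 × 970/1430 = 162.80 V.
After B: V = 162.80 × 535/1223 = 71.215 V.
I_load = 71.215/5.84 = 12.194 A, so P_out = 71.215 × 12.194 = 868.43 W.
All ideal ⇒ P_in = P_out, so I_supply = 868.43/240 = 3.62 A.

I_supply ≈ 3.62 A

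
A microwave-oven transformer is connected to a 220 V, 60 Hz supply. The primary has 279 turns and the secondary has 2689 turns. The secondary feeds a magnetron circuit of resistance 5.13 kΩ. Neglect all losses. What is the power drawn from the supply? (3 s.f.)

P ≈ 876 W

V_s = V_p × N_s/N_p = 220 × 2689/279 = 2120.4 V.
I_s = V_s/R = 2120.4/5130 = 0.41333 A.
I_p = I_s × N_s/N_p = 0.41333 × 2689/279 = 3.9836 A.
P = V_p I_p = 220 × 3.9836 = 876 W.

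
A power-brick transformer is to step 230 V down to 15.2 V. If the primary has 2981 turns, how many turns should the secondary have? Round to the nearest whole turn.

N_s/N_p = V_s/V_p, so N_s = 2981 × 15.2/230 = 197.0 ≈ 197 turns.

N_s = 197 turns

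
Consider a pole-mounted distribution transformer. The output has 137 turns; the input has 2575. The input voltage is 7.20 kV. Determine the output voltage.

V_out ≈ 383 V

V_out/V_in = N_out/N_in, so V_out = 7200 × 137/2575 = 383 V.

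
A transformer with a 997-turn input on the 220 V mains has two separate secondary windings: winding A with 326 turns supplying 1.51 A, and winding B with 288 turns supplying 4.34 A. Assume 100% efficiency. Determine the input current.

I_in ≈ 1.75 A

V_A = 220 × 326/997 = 71.936 V; V_B = 220 × 288/997 = 63.551 V.
P_out = V_A I_A + V_B I_B = 71.936×1.51 + 63.551×4.34 = 108.62 + 275.81 = 384.43 W.
Ideal ⇒ P_in = P_out, so I_in = P_out/V_in = 384.43/220 = 1.75 A.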